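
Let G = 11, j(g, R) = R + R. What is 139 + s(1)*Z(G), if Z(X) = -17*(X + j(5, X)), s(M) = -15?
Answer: 8554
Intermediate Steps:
j(g, R) = 2*R
Z(X) = -51*X (Z(X) = -17*(X + 2*X) = -51*X)
139 + s(1)*Z(G) = 139 - (-765)*11 = 139 - 15*(-561) = 139 + 8415 = 8554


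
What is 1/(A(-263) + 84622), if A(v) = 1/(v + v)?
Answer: 526/44511171 ≈ 1.1817e-5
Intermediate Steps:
A(v) = 1/(2*v)
1/(A(-263) + 84622) = 1/((½)/(-263) + 84622) = 1/((½)*(-1/263) + 84622) = 1/(-1/526 + 84622) = 1/(44511171/526) = 526/44511171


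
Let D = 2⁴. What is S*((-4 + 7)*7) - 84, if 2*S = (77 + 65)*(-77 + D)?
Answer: -91035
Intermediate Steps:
D = 16
S = -4331 (S = ((77 + 65)*(-77 + 16))/2 = (142*(-61))/2 = (½)*(-8662) = -4331)
S*((-4 + 7)*7) - 84 = -4331*(-4 + 7)*7 - 84 = -12993*7 - 84 = -4331*21 - 84 = -90951 - 84 = -91035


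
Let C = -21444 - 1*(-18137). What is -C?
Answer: 3307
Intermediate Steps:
C = -3307 (C = -21444 + 18137 = -3307)
-C = -1*(-3307) = 3307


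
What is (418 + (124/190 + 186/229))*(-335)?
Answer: -611405686/4351 ≈ -1.4052e+5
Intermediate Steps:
(418 + (124/190 + 186/229))*(-335) = (418 + (124*(1/190) + 186*(1/229)))*(-335) = (418 + (62/95 + 186/229))*(-335) = (418 + 31868/21755)*(-335) = (9125458/21755)*(-335) = -611405686/4351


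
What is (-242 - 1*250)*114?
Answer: -56088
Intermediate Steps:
(-242 - 1*250)*114 = (-242 - 250)*114 = -492*114 = -56088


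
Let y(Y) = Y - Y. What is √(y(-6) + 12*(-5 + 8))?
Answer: 6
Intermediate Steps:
y(Y) = 0
√(y(-6) + 12*(-5 + 8)) = √(0 + 12*(-5 + 8)) = √(0 + 12*3) = √(0 + 36) = √36 = 6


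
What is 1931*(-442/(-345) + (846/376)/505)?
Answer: 346013959/139380 ≈ 2482.5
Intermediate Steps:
1931*(-442/(-345) + (846/376)/505) = 1931*(-442*(-1/345) + (846*(1/376))*(1/505)) = 1931*(442/345 + (9/4)*(1/505)) = 1931*(442/345 + 9/2020) = 1931*(179189/139380) = 346013959/139380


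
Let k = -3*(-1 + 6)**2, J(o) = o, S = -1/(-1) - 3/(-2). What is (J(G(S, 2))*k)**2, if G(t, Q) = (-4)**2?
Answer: 1440000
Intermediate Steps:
S = 5/2 (S = -1*(-1) - 3*(-1/2) = 1 + 3/2 = 5/2 ≈ 2.5000)
G(t, Q) = 16
k = -75 (k = -3*5**2 = -3*25 = -75)
(J(G(S, 2))*k)**2 = (16*(-75))**2 = (-1200)**2 = 1440000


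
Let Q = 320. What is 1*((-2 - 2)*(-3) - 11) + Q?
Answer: 321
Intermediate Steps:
1*((-2 - 2)*(-3) - 11) + Q = 1*((-2 - 2)*(-3) - 11) + 320 = 1*(-4*(-3) - 11) + 320 = 1*(12 - 11) + 320 = 1*1 + 320 = 1 + 320 = 321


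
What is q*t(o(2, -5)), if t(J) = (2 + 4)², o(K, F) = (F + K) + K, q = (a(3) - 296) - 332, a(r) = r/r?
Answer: -22572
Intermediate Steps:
a(r) = 1
q = -627 (q = (1 - 296) - 332 = -295 - 332 = -627)
o(K, F) = F + 2*K
t(J) = 36 (t(J) = 6² = 36)
q*t(o(2, -5)) = -627*36 = -22572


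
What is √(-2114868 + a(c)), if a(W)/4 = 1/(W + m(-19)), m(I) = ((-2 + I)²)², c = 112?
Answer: 4*I*√5005157064209435/194593 ≈ 1454.3*I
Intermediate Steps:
m(I) = (-2 + I)⁴
a(W) = 4/(194481 + W) (a(W) = 4/(W + (-2 - 19)⁴) = 4/(W + (-21)⁴) = 4/(W + 194481) = 4/(194481 + W))
√(-2114868 + a(c)) = √(-2114868 + 4/(194481 + 112)) = √(-2114868 + 4/194593) = √(-411538508720/194593) = 4*I*√5005157064209435/194593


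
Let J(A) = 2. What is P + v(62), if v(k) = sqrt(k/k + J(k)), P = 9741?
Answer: 9741 + sqrt(3) ≈ 9742.7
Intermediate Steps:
v(k) = sqrt(3) (v(k) = sqrt(k/k + 2) = sqrt(1 + 2) = sqrt(3))
P + v(62) = 9741 + sqrt(3)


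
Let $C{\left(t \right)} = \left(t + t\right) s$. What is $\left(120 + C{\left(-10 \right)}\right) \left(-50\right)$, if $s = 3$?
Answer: $-3000$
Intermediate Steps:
$C{\left(t \right)} = 6 t$ ($C{\left(t \right)} = \left(t + t\right) 3 = 2 t 3 = 6 t$)
$\left(120 + C{\left(-10 \right)}\right) \left(-50\right) = \left(120 + 6 \left(-10\right)\right) \left(-50\right) = \left(120 - 60\right) \left(-50\right) = 60 \left(-50\right) = -3000$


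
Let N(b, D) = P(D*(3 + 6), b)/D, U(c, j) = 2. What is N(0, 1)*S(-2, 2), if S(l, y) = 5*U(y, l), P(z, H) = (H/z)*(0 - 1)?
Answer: 0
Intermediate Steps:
P(z, H) = -H/z (P(z, H) = (H/z)*(-1) = -H/z)
S(l, y) = 10 (S(l, y) = 5*2 = 10)
N(b, D) = -b/(9*D²) (N(b, D) = (-b/(D*(3 + 6)))/D = (-b/(D*9))/D = (-b/(9*D))/D = -b/(9*D²))
N(0, 1)*S(-2, 2) = -⅑*0/1²*10 = -⅑*0*1*10 = 0*10 = 0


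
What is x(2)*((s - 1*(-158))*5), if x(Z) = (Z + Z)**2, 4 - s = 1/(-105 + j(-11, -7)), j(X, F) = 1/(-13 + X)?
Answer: 32674080/2521 ≈ 12961.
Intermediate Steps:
s = 10108/2521 (s = 4 - 1/(-105 + 1/(-13 - 11)) = 4 - 1/(-105 + 1/(-24)) = 4 - 1/(-105 - 1/24) = 4 - 1/(-2521/24) = 4 - 1*(-24/2521) = 4 + 24/2521 = 10108/2521 ≈ 4.0095)
x(Z) = 4*Z**2 (x(Z) = (2*Z)**2 = 4*Z**2)
x(2)*((s - 1*(-158))*5) = (4*2**2)*((10108/2521 - 1*(-158))*5) = (4*4)*((10108/2521 + 158)*5) = 16*((408426/2521)*5) = 16*(2042130/2521) = 32674080/2521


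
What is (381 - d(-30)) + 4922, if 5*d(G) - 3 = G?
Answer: 26542/5 ≈ 5308.4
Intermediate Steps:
d(G) = 3/5 + G/5
(381 - d(-30)) + 4922 = (381 - (3/5 + (1/5)*(-30))) + 4922 = (381 - (3/5 - 6)) + 4922 = (381 - 1*(-27/5)) + 4922 = (381 + 27/5) + 4922 = 1932/5 + 4922 = 26542/5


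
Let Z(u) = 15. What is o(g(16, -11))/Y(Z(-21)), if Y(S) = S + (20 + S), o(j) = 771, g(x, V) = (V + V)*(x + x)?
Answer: 771/50 ≈ 15.420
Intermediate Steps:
g(x, V) = 4*V*x (g(x, V) = (2*V)*(2*x) = 4*V*x)
Y(S) = 20 + 2*S
o(g(16, -11))/Y(Z(-21)) = 771/(20 + 2*15) = 771/(20 + 30) = 771/50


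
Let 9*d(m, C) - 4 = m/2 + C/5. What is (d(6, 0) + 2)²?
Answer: 625/81 ≈ 7.7160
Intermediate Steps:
d(m, C) = 4/9 + m/18 + C/45 (d(m, C) = 4/9 + (m/2 + C/5)/9 = 4/9 + (m/18 + C/45) = 4/9 + m/18 + C/45)
(d(6, 0) + 2)² = ((4/9 + (1/18)*6 + (1/45)*0) + 2)² = ((4/9 + ⅓ + 0) + 2)² = (7/9 + 2)² = (25/9)² = 625/81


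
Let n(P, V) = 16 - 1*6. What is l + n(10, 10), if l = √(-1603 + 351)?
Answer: 10 + 2*I*√313 ≈ 10.0 + 35.384*I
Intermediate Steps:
n(P, V) = 10 (n(P, V) = 16 - 6 = 10)
l = 2*I*√313 (l = √(-1252) = 2*I*√313 ≈ 35.384*I)
l + n(10, 10) = 2*I*√313 + 10 = 10 + 2*I*√313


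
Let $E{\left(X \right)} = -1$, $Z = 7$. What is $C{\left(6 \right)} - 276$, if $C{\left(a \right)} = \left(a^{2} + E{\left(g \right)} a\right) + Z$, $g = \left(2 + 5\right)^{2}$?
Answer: $-239$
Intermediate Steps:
$g = 49$ ($g = 7^{2} = 49$)
$C{\left(a \right)} = 7 + a^{2} - a$ ($C{\left(a \right)} = \left(a^{2} - a\right) + 7 = 7 + a^{2} - a$)
$C{\left(6 \right)} - 276 = \left(7 + 6^{2} - 6\right) - 276 = \left(7 + 36 - 6\right) - 276 = 37 - 276 = -239$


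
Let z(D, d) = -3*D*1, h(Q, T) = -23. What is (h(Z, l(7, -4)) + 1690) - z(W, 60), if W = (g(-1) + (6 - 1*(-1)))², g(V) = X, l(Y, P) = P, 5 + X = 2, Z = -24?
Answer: 1715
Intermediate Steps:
X = -3 (X = -5 + 2 = -3)
g(V) = -3
W = 16 (W = (-3 + (6 - 1*(-1)))² = (-3 + (6 + 1))² = (-3 + 7)² = 4² = 16)
z(D, d) = -3*D
(h(Z, l(7, -4)) + 1690) - z(W, 60) = (-23 + 1690) - (-3)*16 = 1667 - 1*(-48) = 1667 + 48 = 1715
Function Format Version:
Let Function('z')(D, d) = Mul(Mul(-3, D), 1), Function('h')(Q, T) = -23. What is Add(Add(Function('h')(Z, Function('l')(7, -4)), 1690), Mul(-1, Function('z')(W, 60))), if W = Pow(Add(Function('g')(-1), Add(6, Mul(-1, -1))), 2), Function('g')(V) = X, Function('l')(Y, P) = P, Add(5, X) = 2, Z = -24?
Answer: 1715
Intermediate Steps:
X = -3 (X = Add(-5, 2) = -3)
Function('g')(V) = -3
W = 16 (W = Pow(Add(-3, Add(6, Mul(-1, -1))), 2) = Pow(Add(-3, Add(6, 1)), 2) = Pow(Add(-3, 7), 2) = Pow(4, 2) = 16)
Function('z')(D, d) = Mul(-3, D)
Add(Add(Function('h')(Z, Function('l')(7, -4)), 1690), Mul(-1, Function('z')(W, 60))) = Add(Add(-23, 1690), Mul(-1, Mul(-3, 16))) = Add(1667, Mul(-1, -48)) = Add(1667, 48) = 1715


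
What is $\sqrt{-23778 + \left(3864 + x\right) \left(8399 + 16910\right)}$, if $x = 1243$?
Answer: $\sqrt{129229285} \approx 11368.0$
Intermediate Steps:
$\sqrt{-23778 + \left(3864 + x\right) \left(8399 + 16910\right)} = \sqrt{-23778 + \left(3864 + 1243\right) \left(8399 + 16910\right)} = \sqrt{-23778 + 5107 \cdot 25309} = \sqrt{-23778 + 129253063} = \sqrt{129229285}$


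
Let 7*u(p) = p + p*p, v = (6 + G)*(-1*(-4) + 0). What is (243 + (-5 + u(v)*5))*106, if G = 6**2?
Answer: 2174908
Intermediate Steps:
G = 36
v = 168 (v = (6 + 36)*(-1*(-4) + 0) = 42*(4 + 0) = 42*4 = 168)
u(p) = p/7 + p**2/7 (u(p) = (p + p*p)/7 = (p + p**2)/7 = p/7 + p**2/7)
(243 + (-5 + u(v)*5))*106 = (243 + (-5 + ((1/7)*168*(1 + 168))*5))*106 = (243 + (-5 + ((1/7)*168*169)*5))*106 = (243 + (-5 + 4056*5))*106 = (243 + (-5 + 20280))*106 = (243 + 20275)*106 = 20518*106 = 2174908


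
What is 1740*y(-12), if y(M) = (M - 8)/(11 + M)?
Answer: 34800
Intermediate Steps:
y(M) = (-8 + M)/(11 + M)
1740*y(-12) = 1740*((-8 - 12)/(11 - 12)) = 1740*(-20/(-1)) = 1740*(-1*(-20)) = 1740*20 = 34800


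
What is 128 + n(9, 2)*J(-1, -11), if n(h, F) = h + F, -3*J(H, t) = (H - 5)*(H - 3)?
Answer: 40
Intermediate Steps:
J(H, t) = -(-5 + H)*(-3 + H)/3 (J(H, t) = -(H - 5)*(H - 3)/3 = -(-5 + H)*(-3 + H)/3)
n(h, F) = F + h
128 + n(9, 2)*J(-1, -11) = 128 + (2 + 9)*(-5 - ⅓*(-1)² + (8/3)*(-1)) = 128 + 11*(-5 - ⅓*1 - 8/3) = 128 + 11*(-5 - ⅓ - 8/3) = 128 + 11*(-8) = 128 - 88 = 40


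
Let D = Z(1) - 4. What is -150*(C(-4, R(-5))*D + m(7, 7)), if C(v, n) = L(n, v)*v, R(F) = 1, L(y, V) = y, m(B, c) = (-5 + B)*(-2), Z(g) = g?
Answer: -1200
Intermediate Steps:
m(B, c) = 10 - 2*B
D = -3 (D = 1 - 4 = -3)
C(v, n) = n*v
-150*(C(-4, R(-5))*D + m(7, 7)) = -150*((1*(-4))*(-3) + (10 - 2*7)) = -150*(-4*(-3) + (10 - 14)) = -150*(12 - 4) = -150*8 = -1200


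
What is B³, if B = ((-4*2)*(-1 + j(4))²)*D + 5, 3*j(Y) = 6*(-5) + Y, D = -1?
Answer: 310701411917/729 ≈ 4.2620e+8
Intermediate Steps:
j(Y) = -10 + Y/3 (j(Y) = (6*(-5) + Y)/3 = (-30 + Y)/3 = -10 + Y/3)
B = 6773/9 (B = ((-4*2)*(-1 + (-10 + (⅓)*4))²)*(-1) + 5 = -8*(-1 + (-10 + 4/3))²*(-1) + 5 = -8*(-1 - 26/3)²*(-1) + 5 = -8*(-29/3)²*(-1) + 5 = -8*841/9*(-1) + 5 = -6728/9*(-1) + 5 = 6728/9 + 5 = 6773/9 ≈ 752.56)
B³ = (6773/9)³ = 310701411917/729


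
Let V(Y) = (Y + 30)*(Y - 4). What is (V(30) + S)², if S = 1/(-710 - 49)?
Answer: 1401948353521/576081 ≈ 2.4336e+6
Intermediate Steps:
V(Y) = (-4 + Y)*(30 + Y) (V(Y) = (30 + Y)*(-4 + Y) = (-4 + Y)*(30 + Y))
S = -1/759 (S = 1/(-759) = -1/759 ≈ -0.0013175)
(V(30) + S)² = ((-120 + 30² + 26*30) - 1/759)² = ((-120 + 900 + 780) - 1/759)² = (1560 - 1/759)² = (1184039/759)² = 1401948353521/576081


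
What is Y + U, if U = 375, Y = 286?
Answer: 661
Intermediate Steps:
Y + U = 286 + 375 = 661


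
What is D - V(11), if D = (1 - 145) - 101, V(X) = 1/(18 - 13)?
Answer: -1226/5 ≈ -245.20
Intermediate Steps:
V(X) = ⅕ (V(X) = 1/5 = ⅕)
D = -245 (D = -144 - 101 = -245)
D - V(11) = -245 - 1*⅕ = -245 - ⅕ = -1226/5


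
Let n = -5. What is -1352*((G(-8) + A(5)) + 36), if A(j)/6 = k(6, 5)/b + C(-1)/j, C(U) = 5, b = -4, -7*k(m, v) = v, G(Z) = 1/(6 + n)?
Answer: -417092/7 ≈ -59585.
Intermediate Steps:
G(Z) = 1 (G(Z) = 1/(6 - 5) = 1/1 = 1)
k(m, v) = -v/7
A(j) = 15/14 + 30/j (A(j) = 6*(-1/7*5/(-4) + 5/j) = 6*(-5/7*(-1/4) + 5/j) = 6*(5/28 + 5/j) = 15/14 + 30/j)
-1352*((G(-8) + A(5)) + 36) = -1352*((1 + (15/14 + 30/5)) + 36) = -1352*((1 + (15/14 + 30*(1/5))) + 36) = -1352*((1 + (15/14 + 6)) + 36) = -1352*((1 + 99/14) + 36) = -1352*(113/14 + 36) = -1352*617/14 = -417092/7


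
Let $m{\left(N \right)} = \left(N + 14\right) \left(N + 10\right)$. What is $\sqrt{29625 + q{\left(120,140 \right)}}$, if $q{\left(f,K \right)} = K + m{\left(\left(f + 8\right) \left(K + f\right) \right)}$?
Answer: $5 \sqrt{44335481} \approx 33292.0$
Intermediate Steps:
$m{\left(N \right)} = \left(10 + N\right) \left(14 + N\right)$ ($m{\left(N \right)} = \left(14 + N\right) \left(10 + N\right) = \left(10 + N\right) \left(14 + N\right)$)
$q{\left(f,K \right)} = 140 + K + \left(8 + f\right)^{2} \left(K + f\right)^{2} + 24 \left(8 + f\right) \left(K + f\right)$ ($q{\left(f,K \right)} = K + \left(140 + \left(\left(f + 8\right) \left(K + f\right)\right)^{2} + 24 \left(f + 8\right) \left(K + f\right)\right) = K + \left(140 + \left(\left(8 + f\right) \left(K + f\right)\right)^{2} + 24 \left(8 + f\right) \left(K + f\right)\right) = K + \left(140 + \left(8 + f\right)^{2} \left(K + f\right)^{2} + 24 \left(8 + f\right) \left(K + f\right)\right) = 140 + K + \left(8 + f\right)^{2} \left(K + f\right)^{2} + 24 \left(8 + f\right) \left(K + f\right)$)
$\sqrt{29625 + q{\left(120,140 \right)}} = \sqrt{29625 + \left(140 + \left(120^{2} + 8 \cdot 140 + 8 \cdot 120 + 140 \cdot 120\right)^{2} + 24 \cdot 120^{2} + 192 \cdot 120 + 193 \cdot 140 + 24 \cdot 140 \cdot 120\right)} = \sqrt{29625 + \left(140 + \left(14400 + 1120 + 960 + 16800\right)^{2} + 24 \cdot 14400 + 23040 + 27020 + 403200\right)} = \sqrt{29625 + \left(140 + 33280^{2} + 345600 + 23040 + 27020 + 403200\right)} = \sqrt{29625 + \left(140 + 1107558400 + 345600 + 23040 + 27020 + 403200\right)} = \sqrt{29625 + 1108357400} = \sqrt{1108387025} = 5 \sqrt{44335481}$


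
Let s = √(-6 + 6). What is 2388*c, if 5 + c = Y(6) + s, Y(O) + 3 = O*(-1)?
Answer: -33432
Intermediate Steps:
s = 0 (s = √0 = 0)
Y(O) = -3 - O (Y(O) = -3 + O*(-1) = -3 - O)
c = -14 (c = -5 + ((-3 - 1*6) + 0) = -5 + ((-3 - 6) + 0) = -5 + (-9 + 0) = -5 - 9 = -14)
2388*c = 2388*(-14) = -33432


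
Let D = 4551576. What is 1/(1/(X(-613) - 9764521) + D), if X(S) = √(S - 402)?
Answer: 86794795046350622827/395053106057879493652538333 + I*√1015/1975265530289397468262691665 ≈ 2.197e-7 + 1.6129e-26*I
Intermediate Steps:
X(S) = √(-402 + S)
1/(1/(X(-613) - 9764521) + D) = 1/(1/(√(-402 - 613) - 9764521) + 4551576) = 1/(1/(√(-1015) - 9764521) + 4551576) = 1/(1/(I*√1015 - 9764521) + 4551576) = 1/(1/(-9764521 + I*√1015) + 4551576) = 1/(4551576 + 1/(-9764521 + I*√1015))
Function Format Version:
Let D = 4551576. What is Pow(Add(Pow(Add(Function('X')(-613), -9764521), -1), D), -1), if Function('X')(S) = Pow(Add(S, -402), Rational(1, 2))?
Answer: Add(Rational(86794795046350622827, 395053106057879493652538333), Mul(Rational(1, 1975265530289397468262691665), I, Pow(1015, Rational(1, 2)))) ≈ Add(2.1970e-7, Mul(1.6129e-26, I))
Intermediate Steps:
Function('X')(S) = Pow(Add(-402, S), Rational(1, 2))
Pow(Add(Pow(Add(Function('X')(-613), -9764521), -1), D), -1) = Pow(Add(Pow(Add(Pow(Add(-402, -613), Rational(1, 2)), -9764521), -1), 4551576), -1) = Pow(Add(Pow(Add(Pow(-1015, Rational(1, 2)), -9764521), -1), 4551576), -1) = Pow(Add(Pow(Add(Mul(I, Pow(1015, Rational(1, 2))), -9764521), -1), 4551576), -1) = Pow(Add(Pow(Add(-9764521, Mul(I, Pow(1015, Rational(1, 2)))), -1), 4551576), -1) = Pow(Add(4551576, Pow(Add(-9764521, Mul(I, Pow(1015, Rational(1, 2)))), -1)), -1)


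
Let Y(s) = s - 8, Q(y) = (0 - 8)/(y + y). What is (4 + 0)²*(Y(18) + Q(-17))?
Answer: 2784/17 ≈ 163.76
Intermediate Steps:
Q(y) = -4/y (Q(y) = -8*1/(2*y) = -4/y)
Y(s) = -8 + s
(4 + 0)²*(Y(18) + Q(-17)) = (4 + 0)²*((-8 + 18) - 4/(-17)) = 4²*(10 - 4*(-1/17)) = 16*(10 + 4/17) = 16*(174/17) = 2784/17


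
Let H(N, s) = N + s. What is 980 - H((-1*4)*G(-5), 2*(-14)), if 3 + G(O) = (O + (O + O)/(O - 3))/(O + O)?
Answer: 1995/2 ≈ 997.50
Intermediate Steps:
G(O) = -3 + (O + 2*O/(-3 + O))/(2*O) (G(O) = -3 + (O + (O + O)/(O - 3))/(O + O) = -3 + (O + (2*O)/(-3 + O))/((2*O)) = -3 + (O + 2*O/(-3 + O))*(1/(2*O)) = -3 + (O + 2*O/(-3 + O))/(2*O))
980 - H((-1*4)*G(-5), 2*(-14)) = 980 - ((-1*4)*((17 - 5*(-5))/(2*(-3 - 5))) + 2*(-14)) = 980 - (-2*(17 + 25)/(-8) - 28) = 980 - (-2*(-1)*42/8 - 28) = 980 - (-4*(-21/8) - 28) = 980 - (21/2 - 28) = 980 - 1*(-35/2) = 980 + 35/2 = 1995/2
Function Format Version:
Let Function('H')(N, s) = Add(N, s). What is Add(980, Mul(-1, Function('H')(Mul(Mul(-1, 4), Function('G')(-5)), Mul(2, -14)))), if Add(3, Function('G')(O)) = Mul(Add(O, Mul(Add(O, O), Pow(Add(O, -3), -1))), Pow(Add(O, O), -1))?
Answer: Rational(1995, 2) ≈ 997.50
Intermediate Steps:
Function('G')(O) = Add(-3, Mul(Rational(1, 2), Pow(O, -1), Add(O, Mul(2, O, Pow(Add(-3, O), -1))))) (Function('G')(O) = Add(-3, Mul(Add(O, Mul(Add(O, O), Pow(Add(O, -3), -1))), Pow(Add(O, O), -1))) = Add(-3, Mul(Add(O, Mul(Mul(2, O), Pow(Add(-3, O), -1))), Pow(Mul(2, O), -1))) = Add(-3, Mul(Add(O, Mul(2, O, Pow(Add(-3, O), -1))), Mul(Rational(1, 2), Pow(O, -1)))) = Add(-3, Mul(Rational(1, 2), Pow(O, -1), Add(O, Mul(2, O, Pow(Add(-3, O), -1))))))
Add(980, Mul(-1, Function('H')(Mul(Mul(-1, 4), Function('G')(-5)), Mul(2, -14)))) = Add(980, Mul(-1, Add(Mul(Mul(-1, 4), Mul(Rational(1, 2), Pow(Add(-3, -5), -1), Add(17, Mul(-5, -5)))), Mul(2, -14)))) = Add(980, Mul(-1, Add(Mul(-4, Mul(Rational(1, 2), Pow(-8, -1), Add(17, 25))), -28))) = Add(980, Mul(-1, Add(Mul(-4, Mul(Rational(1, 2), Rational(-1, 8), 42)), -28))) = Add(980, Mul(-1, Add(Mul(-4, Rational(-21, 8)), -28))) = Add(980, Mul(-1, Add(Rational(21, 2), -28))) = Add(980, Mul(-1, Rational(-35, 2))) = Add(980, Rational(35, 2)) = Rational(1995, 2)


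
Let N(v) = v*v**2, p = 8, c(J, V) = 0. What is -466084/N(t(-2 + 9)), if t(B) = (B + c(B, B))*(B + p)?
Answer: -466084/1157625 ≈ -0.40262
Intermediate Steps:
t(B) = B*(8 + B) (t(B) = (B + 0)*(B + 8) = B*(8 + B))
N(v) = v**3
-466084/N(t(-2 + 9)) = -466084*1/((-2 + 9)**3*(8 + (-2 + 9))**3) = -466084*1/(343*(8 + 7)**3) = -466084/((7*15)**3) = -466084/(105**3) = -466084/1157625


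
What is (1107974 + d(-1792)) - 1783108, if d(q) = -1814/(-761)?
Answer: -513775160/761 ≈ -6.7513e+5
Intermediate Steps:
d(q) = 1814/761 (d(q) = -1814*(-1/761) = 1814/761)
(1107974 + d(-1792)) - 1783108 = (1107974 + 1814/761) - 1783108 = 843170028/761 - 1783108 = -513775160/761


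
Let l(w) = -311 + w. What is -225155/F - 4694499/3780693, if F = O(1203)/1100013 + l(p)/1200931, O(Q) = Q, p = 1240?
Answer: -169996131354061189645/1409762449074 ≈ -1.2058e+8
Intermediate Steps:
F = 822210690/440346570701 (F = 1203/1100013 + (-311 + 1240)/1200931 = 1203*(1/1100013) + 929*(1/1200931) = 401/366671 + 929/1200931 = 822210690/440346570701 ≈ 0.0018672)
-225155/F - 4694499/3780693 = -225155/822210690/440346570701 - 4694499/3780693 = -225155*440346570701/822210690 - 4694499*1/3780693 = -404678498474219/3355962 - 521611/420077 = -169996131354061189645/1409762449074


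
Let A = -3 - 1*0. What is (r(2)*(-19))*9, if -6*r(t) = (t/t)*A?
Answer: -171/2 ≈ -85.500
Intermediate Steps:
A = -3 (A = -3 + 0 = -3)
r(t) = ½ (r(t) = -t/t*(-3)/6 = -(-3)/6 = -⅙*(-3) = ½)
(r(2)*(-19))*9 = ((½)*(-19))*9 = -19/2*9 = -171/2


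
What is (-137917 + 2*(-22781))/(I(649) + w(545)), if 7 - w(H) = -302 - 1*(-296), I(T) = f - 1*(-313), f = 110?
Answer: -183479/436 ≈ -420.82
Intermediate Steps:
I(T) = 423 (I(T) = 110 - 1*(-313) = 110 + 313 = 423)
w(H) = 13 (w(H) = 7 - (-302 - 1*(-296)) = 7 - (-302 + 296) = 7 - 1*(-6) = 7 + 6 = 13)
(-137917 + 2*(-22781))/(I(649) + w(545)) = (-137917 + 2*(-22781))/(423 + 13) = (-137917 - 45562)/436 = -183479*1/436 = -183479/436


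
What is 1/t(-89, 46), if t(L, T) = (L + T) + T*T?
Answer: 1/2073 ≈ 0.00048239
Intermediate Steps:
t(L, T) = L + T + T² (t(L, T) = (L + T) + T² = L + T + T²)
1/t(-89, 46) = 1/(-89 + 46 + 46²) = 1/(-89 + 46 + 2116) = 1/2073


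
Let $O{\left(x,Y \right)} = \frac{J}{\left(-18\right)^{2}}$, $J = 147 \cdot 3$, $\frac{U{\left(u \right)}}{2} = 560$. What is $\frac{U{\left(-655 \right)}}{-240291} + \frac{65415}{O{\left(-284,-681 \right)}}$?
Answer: $\frac{11548384340}{240291} \approx 48060.0$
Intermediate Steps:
$U{\left(u \right)} = 1120$ ($U{\left(u \right)} = 2 \cdot 560 = 1120$)
$J = 441$
$O{\left(x,Y \right)} = \frac{49}{36}$ ($O{\left(x,Y \right)} = \frac{441}{\left(-18\right)^{2}} = \frac{441}{324} = 441 \cdot \frac{1}{324} = \frac{49}{36}$)
$\frac{U{\left(-655 \right)}}{-240291} + \frac{65415}{O{\left(-284,-681 \right)}} = \frac{1120}{-240291} + \frac{65415}{\frac{49}{36}} = 1120 \left(- \frac{1}{240291}\right) + 65415 \cdot \frac{36}{49} = - \frac{1120}{240291} + 48060 = \frac{11548384340}{240291}$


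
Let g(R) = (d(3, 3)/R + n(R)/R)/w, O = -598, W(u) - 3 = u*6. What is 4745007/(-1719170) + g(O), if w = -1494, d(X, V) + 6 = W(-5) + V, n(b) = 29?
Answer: -2119623956527/767963554020 ≈ -2.7601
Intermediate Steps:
W(u) = 3 + 6*u (W(u) = 3 + u*6 = 3 + 6*u)
d(X, V) = -33 + V (d(X, V) = -6 + ((3 + 6*(-5)) + V) = -6 + ((3 - 30) + V) = -6 + (-27 + V) = -33 + V)
g(R) = 1/(1494*R) (g(R) = ((-33 + 3)/R + 29/R)/(-1494) = (-30/R + 29/R)*(-1/1494) = -1/R*(-1/1494) = 1/(1494*R))
4745007/(-1719170) + g(O) = 4745007/(-1719170) + (1/1494)/(-598) = 4745007*(-1/1719170) + (1/1494)*(-1/598) = -4745007/1719170 - 1/893412 = -2119623956527/767963554020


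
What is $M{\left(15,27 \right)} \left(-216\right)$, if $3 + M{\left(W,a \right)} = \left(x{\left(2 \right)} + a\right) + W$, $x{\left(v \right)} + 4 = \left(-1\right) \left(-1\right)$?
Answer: $-7776$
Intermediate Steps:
$x{\left(v \right)} = -3$ ($x{\left(v \right)} = -4 - -1 = -4 + 1 = -3$)
$M{\left(W,a \right)} = -6 + W + a$ ($M{\left(W,a \right)} = -3 + \left(\left(-3 + a\right) + W\right) = -3 + \left(-3 + W + a\right) = -6 + W + a$)
$M{\left(15,27 \right)} \left(-216\right) = \left(-6 + 15 + 27\right) \left(-216\right) = 36 \left(-216\right) = -7776$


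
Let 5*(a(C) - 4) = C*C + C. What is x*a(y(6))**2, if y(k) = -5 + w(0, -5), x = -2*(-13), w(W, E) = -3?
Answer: 150176/25 ≈ 6007.0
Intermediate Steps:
x = 26
y(k) = -8 (y(k) = -5 - 3 = -8)
a(C) = 4 + C/5 + C**2/5 (a(C) = 4 + (C*C + C)/5 = 4 + (C**2 + C)/5 = 4 + (C + C**2)/5 = 4 + (C/5 + C**2/5) = 4 + C/5 + C**2/5)
x*a(y(6))**2 = 26*(4 + (1/5)*(-8) + (1/5)*(-8)**2)**2 = 26*(4 - 8/5 + (1/5)*64)**2 = 26*(4 - 8/5 + 64/5)**2 = 26*(76/5)**2 = 26*(5776/25) = 150176/25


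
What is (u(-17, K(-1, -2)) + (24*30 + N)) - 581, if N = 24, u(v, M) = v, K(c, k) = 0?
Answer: 146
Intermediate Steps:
(u(-17, K(-1, -2)) + (24*30 + N)) - 581 = (-17 + (24*30 + 24)) - 581 = (-17 + (720 + 24)) - 581 = (-17 + 744) - 581 = 727 - 581 = 146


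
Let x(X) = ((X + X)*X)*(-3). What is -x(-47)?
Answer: 13254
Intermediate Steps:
x(X) = -6*X**2 (x(X) = ((2*X)*X)*(-3) = (2*X**2)*(-3) = -6*X**2)
-x(-47) = -(-6)*(-47)**2 = -(-6)*2209 = -1*(-13254) = 13254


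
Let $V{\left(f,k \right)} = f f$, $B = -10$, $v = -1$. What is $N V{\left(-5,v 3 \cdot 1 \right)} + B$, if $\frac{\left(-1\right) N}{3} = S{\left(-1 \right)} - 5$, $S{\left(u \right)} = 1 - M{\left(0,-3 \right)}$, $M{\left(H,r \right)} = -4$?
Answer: $-10$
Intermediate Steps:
$S{\left(u \right)} = 5$ ($S{\left(u \right)} = 1 - -4 = 1 + 4 = 5$)
$V{\left(f,k \right)} = f^{2}$
$N = 0$ ($N = - 3 \left(5 - 5\right) = \left(-3\right) 0 = 0$)
$N V{\left(-5,v 3 \cdot 1 \right)} + B = 0 \left(-5\right)^{2} - 10 = 0 \cdot 25 - 10 = 0 - 10 = -10$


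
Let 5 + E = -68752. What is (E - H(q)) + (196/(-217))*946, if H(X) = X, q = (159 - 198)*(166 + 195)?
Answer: -1721506/31 ≈ -55532.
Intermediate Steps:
q = -14079 (q = -39*361 = -14079)
E = -68757 (E = -5 - 68752 = -68757)
(E - H(q)) + (196/(-217))*946 = (-68757 - 1*(-14079)) + (196/(-217))*946 = (-68757 + 14079) + (196*(-1/217))*946 = -54678 - 28/31*946 = -54678 - 26488/31 = -1721506/31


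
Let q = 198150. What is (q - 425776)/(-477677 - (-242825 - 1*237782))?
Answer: -113813/1465 ≈ -77.688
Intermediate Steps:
(q - 425776)/(-477677 - (-242825 - 1*237782)) = (198150 - 425776)/(-477677 - (-242825 - 1*237782)) = -227626/(-477677 - (-242825 - 237782)) = -227626/(-477677 - 1*(-480607)) = -227626/(-477677 + 480607) = -227626/2930 = -227626*1/2930 = -113813/1465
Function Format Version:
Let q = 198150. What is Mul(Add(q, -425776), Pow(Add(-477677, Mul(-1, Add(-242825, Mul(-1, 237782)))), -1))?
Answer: Rational(-113813, 1465) ≈ -77.688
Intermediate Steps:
Mul(Add(q, -425776), Pow(Add(-477677, Mul(-1, Add(-242825, Mul(-1, 237782)))), -1)) = Mul(Add(198150, -425776), Pow(Add(-477677, Mul(-1, Add(-242825, Mul(-1, 237782)))), -1)) = Mul(-227626, Pow(Add(-477677, Mul(-1, Add(-242825, -237782))), -1)) = Mul(-227626, Pow(Add(-477677, Mul(-1, -480607)), -1)) = Mul(-227626, Pow(Add(-477677, 480607), -1)) = Mul(-227626, Pow(2930, -1)) = Mul(-227626, Rational(1, 2930)) = Rational(-113813, 1465)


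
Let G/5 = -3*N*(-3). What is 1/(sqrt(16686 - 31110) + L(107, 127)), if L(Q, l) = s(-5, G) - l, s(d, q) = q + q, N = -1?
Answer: -217/61513 - 2*I*sqrt(3606)/61513 ≈ -0.0035277 - 0.0019524*I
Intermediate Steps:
G = -45 (G = 5*(-3*(-1)*(-3)) = 5*(3*(-3)) = 5*(-9) = -45)
s(d, q) = 2*q
L(Q, l) = -90 - l (L(Q, l) = 2*(-45) - l = -90 - l)
1/(sqrt(16686 - 31110) + L(107, 127)) = 1/(sqrt(16686 - 31110) + (-90 - 1*127)) = 1/(sqrt(-14424) + (-90 - 127)) = 1/(2*I*sqrt(3606) - 217) = 1/(-217 + 2*I*sqrt(3606))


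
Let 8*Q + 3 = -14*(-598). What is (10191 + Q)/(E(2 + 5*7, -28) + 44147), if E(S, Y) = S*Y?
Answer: 89897/344888 ≈ 0.26066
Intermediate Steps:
Q = 8369/8 (Q = -3/8 + (-14*(-598))/8 = -3/8 + (⅛)*8372 = -3/8 + 2093/2 = 8369/8 ≈ 1046.1)
(10191 + Q)/(E(2 + 5*7, -28) + 44147) = (10191 + 8369/8)/((2 + 5*7)*(-28) + 44147) = 89897/(8*((2 + 35)*(-28) + 44147)) = 89897/(8*(37*(-28) + 44147)) = 89897/(8*(-1036 + 44147)) = (89897/8)/43111 = (89897/8)*(1/43111) = 89897/344888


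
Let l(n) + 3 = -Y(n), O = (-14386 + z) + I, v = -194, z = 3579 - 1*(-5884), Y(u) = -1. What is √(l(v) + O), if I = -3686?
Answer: I*√8611 ≈ 92.795*I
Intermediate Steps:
z = 9463 (z = 3579 + 5884 = 9463)
O = -8609 (O = (-14386 + 9463) - 3686 = -4923 - 3686 = -8609)
l(n) = -2 (l(n) = -3 - 1*(-1) = -3 + 1 = -2)
√(l(v) + O) = √(-2 - 8609) = √(-8611) = I*√8611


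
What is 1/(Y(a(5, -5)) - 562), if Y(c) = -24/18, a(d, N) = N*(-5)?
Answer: -3/1690 ≈ -0.0017751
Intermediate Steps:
a(d, N) = -5*N
Y(c) = -4/3 (Y(c) = -24*1/18 = -4/3)
1/(Y(a(5, -5)) - 562) = 1/(-4/3 - 562) = 1/(-1690/3) = -3/1690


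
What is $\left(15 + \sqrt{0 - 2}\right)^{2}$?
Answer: $\left(15 + i \sqrt{2}\right)^{2} \approx 223.0 + 42.426 i$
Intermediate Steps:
$\left(15 + \sqrt{0 - 2}\right)^{2} = \left(15 + \sqrt{-2}\right)^{2} = \left(15 + i \sqrt{2}\right)^{2}$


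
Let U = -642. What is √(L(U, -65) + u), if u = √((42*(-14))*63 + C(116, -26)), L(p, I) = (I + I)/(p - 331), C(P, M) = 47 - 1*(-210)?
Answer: √(126490 + 946729*I*√36787)/973 ≈ 9.7962 + 9.7894*I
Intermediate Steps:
C(P, M) = 257 (C(P, M) = 47 + 210 = 257)
L(p, I) = 2*I/(-331 + p) (L(p, I) = (2*I)/(-331 + p) = 2*I/(-331 + p))
u = I*√36787 (u = √((42*(-14))*63 + 257) = √(-588*63 + 257) = √(-37044 + 257) = √(-36787) = I*√36787 ≈ 191.8*I)
√(L(U, -65) + u) = √(2*(-65)/(-331 - 642) + I*√36787) = √(2*(-65)/(-973) + I*√36787) = √(2*(-65)*(-1/973) + I*√36787) = √(130/973 + I*√36787)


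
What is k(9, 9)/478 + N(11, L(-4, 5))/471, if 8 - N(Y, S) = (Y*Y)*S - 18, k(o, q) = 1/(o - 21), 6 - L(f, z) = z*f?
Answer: -5965597/900552 ≈ -6.6244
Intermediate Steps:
L(f, z) = 6 - f*z (L(f, z) = 6 - z*f = 6 - f*z)
k(o, q) = 1/(-21 + o)
N(Y, S) = 26 - S*Y**2 (N(Y, S) = 8 - ((Y*Y)*S - 18) = 8 - (Y**2*S - 18) = 8 - (S*Y**2 - 18) = 8 - (-18 + S*Y**2) = 8 + (18 - S*Y**2) = 26 - S*Y**2)
k(9, 9)/478 + N(11, L(-4, 5))/471 = 1/((-21 + 9)*478) + (26 - 1*(6 - 1*(-4)*5)*11**2)/471 = (1/478)/(-12) + (26 - 1*(6 + 20)*121)*(1/471) = -1/12*1/478 + (26 - 1*26*121)*(1/471) = -1/5736 + (26 - 3146)*(1/471) = -1/5736 - 3120*1/471 = -1/5736 - 1040/157 = -5965597/900552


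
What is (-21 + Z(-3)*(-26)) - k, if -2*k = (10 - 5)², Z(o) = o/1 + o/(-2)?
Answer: 61/2 ≈ 30.500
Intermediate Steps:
Z(o) = o/2 (Z(o) = o*1 + o*(-½) = o - o/2 = o/2)
k = -25/2 (k = -(10 - 5)²/2 = -½*5² = -½*25 = -25/2 ≈ -12.500)
(-21 + Z(-3)*(-26)) - k = (-21 + ((½)*(-3))*(-26)) - 1*(-25/2) = (-21 - 3/2*(-26)) + 25/2 = (-21 + 39) + 25/2 = 18 + 25/2 = 61/2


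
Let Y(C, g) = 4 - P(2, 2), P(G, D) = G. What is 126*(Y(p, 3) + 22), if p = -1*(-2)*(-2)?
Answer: 3024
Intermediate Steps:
p = -4 (p = 2*(-2) = -4)
Y(C, g) = 2 (Y(C, g) = 4 - 1*2 = 4 - 2 = 2)
126*(Y(p, 3) + 22) = 126*(2 + 22) = 126*24 = 3024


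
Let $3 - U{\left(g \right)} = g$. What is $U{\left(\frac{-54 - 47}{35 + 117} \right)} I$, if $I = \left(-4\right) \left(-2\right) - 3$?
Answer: $\frac{2785}{152} \approx 18.322$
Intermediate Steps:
$U{\left(g \right)} = 3 - g$
$I = 5$ ($I = 8 - 3 = 5$)
$U{\left(\frac{-54 - 47}{35 + 117} \right)} I = \left(3 - \frac{-54 - 47}{35 + 117}\right) 5 = \left(3 - - \frac{101}{152}\right) 5 = \left(3 + \frac{101}{152}\right) 5 = \frac{557}{152} \cdot 5 = \frac{2785}{152}$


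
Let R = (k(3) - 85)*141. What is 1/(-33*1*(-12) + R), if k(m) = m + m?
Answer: -1/10743 ≈ -9.3084e-5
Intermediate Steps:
k(m) = 2*m
R = -11139 (R = (2*3 - 85)*141 = (6 - 85)*141 = -79*141 = -11139)
1/(-33*1*(-12) + R) = 1/(-33*1*(-12) - 11139) = 1/(-33*(-12) - 11139) = 1/(396 - 11139) = 1/(-10743) = -1/10743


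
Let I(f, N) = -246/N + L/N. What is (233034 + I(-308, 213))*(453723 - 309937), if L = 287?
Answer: 7137002587438/213 ≈ 3.3507e+10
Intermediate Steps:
I(f, N) = 41/N (I(f, N) = -246/N + 287/N = 41/N)
(233034 + I(-308, 213))*(453723 - 309937) = (233034 + 41/213)*(453723 - 309937) = (233034 + 41*(1/213))*143786 = (233034 + 41/213)*143786 = (49636283/213)*143786 = 7137002587438/213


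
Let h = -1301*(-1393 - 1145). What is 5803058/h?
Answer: 2901529/1650969 ≈ 1.7575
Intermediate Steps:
h = 3301938 (h = -1301*(-2538) = 3301938)
5803058/h = 5803058/3301938 = 5803058*(1/3301938) = 2901529/1650969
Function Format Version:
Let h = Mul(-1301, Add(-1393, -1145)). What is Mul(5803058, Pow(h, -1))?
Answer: Rational(2901529, 1650969) ≈ 1.7575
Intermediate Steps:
h = 3301938 (h = Mul(-1301, -2538) = 3301938)
Mul(5803058, Pow(h, -1)) = Mul(5803058, Pow(3301938, -1)) = Mul(5803058, Rational(1, 3301938)) = Rational(2901529, 1650969)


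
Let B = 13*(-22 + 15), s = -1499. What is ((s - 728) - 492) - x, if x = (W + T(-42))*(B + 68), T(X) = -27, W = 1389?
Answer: 28607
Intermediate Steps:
B = -91 (B = 13*(-7) = -91)
x = -31326 (x = (1389 - 27)*(-91 + 68) = 1362*(-23) = -31326)
((s - 728) - 492) - x = ((-1499 - 728) - 492) - 1*(-31326) = (-2227 - 492) + 31326 = -2719 + 31326 = 28607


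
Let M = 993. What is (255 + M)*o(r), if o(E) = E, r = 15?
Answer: 18720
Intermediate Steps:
(255 + M)*o(r) = (255 + 993)*15 = 1248*15 = 18720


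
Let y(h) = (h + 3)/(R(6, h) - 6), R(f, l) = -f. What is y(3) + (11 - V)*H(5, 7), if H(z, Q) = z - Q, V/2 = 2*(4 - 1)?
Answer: 3/2 ≈ 1.5000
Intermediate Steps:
V = 12 (V = 2*(2*(4 - 1)) = 2*(2*3) = 2*6 = 12)
y(h) = -1/4 - h/12 (y(h) = (h + 3)/(-1*6 - 6) = (3 + h)/(-6 - 6) = (3 + h)/(-12) = (3 + h)*(-1/12) = -1/4 - h/12)
y(3) + (11 - V)*H(5, 7) = (-1/4 - 1/12*3) + (11 - 1*12)*(5 - 1*7) = (-1/4 - 1/4) + (11 - 12)*(5 - 7) = -1/2 - 1*(-2) = -1/2 + 2 = 3/2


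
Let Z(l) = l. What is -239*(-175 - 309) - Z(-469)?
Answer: 116145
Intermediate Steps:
-239*(-175 - 309) - Z(-469) = -239*(-175 - 309) - 1*(-469) = -239*(-484) + 469 = 115676 + 469 = 116145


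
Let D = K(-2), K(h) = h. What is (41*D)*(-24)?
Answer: 1968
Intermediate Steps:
D = -2
(41*D)*(-24) = (41*(-2))*(-24) = -82*(-24) = 1968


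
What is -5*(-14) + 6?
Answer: 76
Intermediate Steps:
-5*(-14) + 6 = 70 + 6 = 76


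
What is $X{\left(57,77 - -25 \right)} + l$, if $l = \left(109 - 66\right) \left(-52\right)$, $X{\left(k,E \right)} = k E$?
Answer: $3578$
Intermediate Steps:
$X{\left(k,E \right)} = E k$
$l = -2236$ ($l = 43 \left(-52\right) = -2236$)
$X{\left(57,77 - -25 \right)} + l = \left(77 - -25\right) 57 - 2236 = \left(77 + 25\right) 57 - 2236 = 102 \cdot 57 - 2236 = 5814 - 2236 = 3578$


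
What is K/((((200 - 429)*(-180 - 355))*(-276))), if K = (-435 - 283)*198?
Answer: 11847/2817845 ≈ 0.0042043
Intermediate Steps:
K = -142164 (K = -718*198 = -142164)
K/((((200 - 429)*(-180 - 355))*(-276))) = -142164*(-1/(276*(-180 - 355)*(200 - 429))) = -142164/(-229*(-535)*(-276)) = -142164/(122515*(-276)) = -142164/(-33814140) = -142164*(-1/33814140) = 11847/2817845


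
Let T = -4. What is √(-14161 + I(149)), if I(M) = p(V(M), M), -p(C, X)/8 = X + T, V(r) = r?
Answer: I*√15321 ≈ 123.78*I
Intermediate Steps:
p(C, X) = 32 - 8*X (p(C, X) = -8*(X - 4) = -8*(-4 + X) = 32 - 8*X)
I(M) = 32 - 8*M
√(-14161 + I(149)) = √(-14161 + (32 - 8*149)) = √(-14161 + (32 - 1192)) = √(-14161 - 1160) = √(-15321) = I*√15321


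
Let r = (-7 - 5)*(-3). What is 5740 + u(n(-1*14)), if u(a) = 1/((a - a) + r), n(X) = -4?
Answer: 206641/36 ≈ 5740.0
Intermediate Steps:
r = 36 (r = -12*(-3) = 36)
u(a) = 1/36 (u(a) = 1/((a - a) + 36) = 1/(0 + 36) = 1/36)
5740 + u(n(-1*14)) = 5740 + 1/36 = 206641/36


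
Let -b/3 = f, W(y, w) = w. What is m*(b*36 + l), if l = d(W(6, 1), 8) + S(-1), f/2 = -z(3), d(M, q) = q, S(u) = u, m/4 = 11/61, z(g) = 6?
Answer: 57332/61 ≈ 939.87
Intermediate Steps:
m = 44/61 (m = 4*(11/61) = 44/61 ≈ 0.72131)
f = -12 (f = 2*(-1*6) = 2*(-6) = -12)
b = 36 (b = -3*(-12) = 36)
l = 7 (l = 8 - 1 = 7)
m*(b*36 + l) = 44*(36*36 + 7)/61 = 44*(1296 + 7)/61 = (44/61)*1303 = 57332/61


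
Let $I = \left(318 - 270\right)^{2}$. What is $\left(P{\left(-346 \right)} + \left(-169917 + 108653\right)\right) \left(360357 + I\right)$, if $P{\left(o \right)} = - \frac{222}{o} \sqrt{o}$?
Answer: $-22218063504 + \frac{40255371 i \sqrt{346}}{173} \approx -2.2218 \cdot 10^{10} + 4.3283 \cdot 10^{6} i$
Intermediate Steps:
$I = 2304$ ($I = 48^{2} = 2304$)
$P{\left(o \right)} = - \frac{222}{\sqrt{o}}$
$\left(P{\left(-346 \right)} + \left(-169917 + 108653\right)\right) \left(360357 + I\right) = \left(- \frac{222}{i \sqrt{346}} + \left(-169917 + 108653\right)\right) \left(360357 + 2304\right) = \left(- 222 \left(- \frac{i \sqrt{346}}{346}\right) - 61264\right) 362661 = \left(\frac{111 i \sqrt{346}}{173} - 61264\right) 362661 = \left(-61264 + \frac{111 i \sqrt{346}}{173}\right) 362661 = -22218063504 + \frac{40255371 i \sqrt{346}}{173}$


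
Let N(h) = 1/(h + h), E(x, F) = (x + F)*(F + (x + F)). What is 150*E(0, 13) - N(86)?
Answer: 8720399/172 ≈ 50700.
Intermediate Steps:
E(x, F) = (F + x)*(x + 2*F) (E(x, F) = (F + x)*(F + (F + x)) = (F + x)*(x + 2*F))
N(h) = 1/(2*h)
150*E(0, 13) - N(86) = 150*(0² + 2*13² + 3*13*0) - 1/(2*86) = 150*(0 + 2*169 + 0) - 1/(2*86) = 150*(0 + 338 + 0) - 1*1/172 = 150*338 - 1/172 = 50700 - 1/172 = 8720399/172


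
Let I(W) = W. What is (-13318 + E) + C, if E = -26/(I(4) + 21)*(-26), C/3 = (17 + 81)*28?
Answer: -126474/25 ≈ -5059.0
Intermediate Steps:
C = 8232 (C = 3*((17 + 81)*28) = 3*(98*28) = 3*2744 = 8232)
E = 676/25 (E = -26/(4 + 21)*(-26) = -26/25*(-26) = 676/25 ≈ 27.040)
(-13318 + E) + C = (-13318 + 676/25) + 8232 = -332274/25 + 8232 = -126474/25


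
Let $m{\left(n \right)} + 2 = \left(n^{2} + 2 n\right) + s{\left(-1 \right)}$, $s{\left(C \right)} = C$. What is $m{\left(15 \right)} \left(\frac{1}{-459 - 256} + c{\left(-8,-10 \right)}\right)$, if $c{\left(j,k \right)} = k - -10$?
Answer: $- \frac{252}{715} \approx -0.35245$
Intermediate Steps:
$c{\left(j,k \right)} = 10 + k$ ($c{\left(j,k \right)} = k + 10 = 10 + k$)
$m{\left(n \right)} = -3 + n^{2} + 2 n$ ($m{\left(n \right)} = -2 - \left(1 - n^{2} - 2 n\right) = -2 + \left(-1 + n^{2} + 2 n\right) = -3 + n^{2} + 2 n$)
$m{\left(15 \right)} \left(\frac{1}{-459 - 256} + c{\left(-8,-10 \right)}\right) = \left(-3 + 15^{2} + 2 \cdot 15\right) \left(\frac{1}{-459 - 256} + \left(10 - 10\right)\right) = \left(-3 + 225 + 30\right) \left(\frac{1}{-715} + 0\right) = 252 \left(- \frac{1}{715} + 0\right) = 252 \left(- \frac{1}{715}\right) = - \frac{252}{715}$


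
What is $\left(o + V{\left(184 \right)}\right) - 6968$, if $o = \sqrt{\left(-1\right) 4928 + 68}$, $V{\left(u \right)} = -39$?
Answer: $-7007 + 18 i \sqrt{15} \approx -7007.0 + 69.714 i$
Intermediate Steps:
$o = 18 i \sqrt{15}$ ($o = \sqrt{-4928 + 68} = \sqrt{-4860} = 18 i \sqrt{15} \approx 69.714 i$)
$\left(o + V{\left(184 \right)}\right) - 6968 = \left(18 i \sqrt{15} - 39\right) - 6968 = \left(-39 + 18 i \sqrt{15}\right) - 6968 = -7007 + 18 i \sqrt{15}$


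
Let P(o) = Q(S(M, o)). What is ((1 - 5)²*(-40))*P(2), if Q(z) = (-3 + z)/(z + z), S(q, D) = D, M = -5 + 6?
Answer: 160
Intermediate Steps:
M = 1
Q(z) = (-3 + z)/(2*z) (Q(z) = (-3 + z)/((2*z)) = (-3 + z)*(1/(2*z)) = (-3 + z)/(2*z))
P(o) = (-3 + o)/(2*o)
((1 - 5)²*(-40))*P(2) = ((1 - 5)²*(-40))*((½)*(-3 + 2)/2) = ((-4)²*(-40))*((½)*(½)*(-1)) = (16*(-40))*(-¼) = -640*(-¼) = 160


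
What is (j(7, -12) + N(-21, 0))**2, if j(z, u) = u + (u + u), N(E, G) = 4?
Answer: 1024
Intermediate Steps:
j(z, u) = 3*u (j(z, u) = u + 2*u = 3*u)
(j(7, -12) + N(-21, 0))**2 = (3*(-12) + 4)**2 = (-36 + 4)**2 = (-32)**2 = 1024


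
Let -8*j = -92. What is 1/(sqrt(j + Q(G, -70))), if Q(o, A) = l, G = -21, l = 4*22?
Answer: sqrt(398)/199 ≈ 0.10025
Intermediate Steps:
l = 88
Q(o, A) = 88
j = 23/2 (j = -1/8*(-92) = 23/2 ≈ 11.500)
1/(sqrt(j + Q(G, -70))) = 1/(sqrt(23/2 + 88)) = 1/(sqrt(199/2)) = 1/(sqrt(398)/2) = sqrt(398)/199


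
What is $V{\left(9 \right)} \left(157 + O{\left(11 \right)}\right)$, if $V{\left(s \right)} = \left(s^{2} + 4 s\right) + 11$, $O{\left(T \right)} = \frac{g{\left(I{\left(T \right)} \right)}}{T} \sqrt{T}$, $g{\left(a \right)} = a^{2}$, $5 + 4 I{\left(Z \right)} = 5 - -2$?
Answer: $20096 + \frac{32 \sqrt{11}}{11} \approx 20106.0$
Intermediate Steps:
$I{\left(Z \right)} = \frac{1}{2}$ ($I{\left(Z \right)} = - \frac{5}{4} + \frac{5 - -2}{4} = - \frac{5}{4} + \frac{5 + 2}{4} = - \frac{5}{4} + \frac{1}{4} \cdot 7 = - \frac{5}{4} + \frac{7}{4} = \frac{1}{2}$)
$O{\left(T \right)} = \frac{1}{4 \sqrt{T}}$ ($O{\left(T \right)} = \frac{1}{4 T} \sqrt{T} = \frac{1}{4 \sqrt{T}}$)
$V{\left(s \right)} = 11 + s^{2} + 4 s$
$V{\left(9 \right)} \left(157 + O{\left(11 \right)}\right) = \left(11 + 9^{2} + 4 \cdot 9\right) \left(157 + \frac{1}{4 \sqrt{11}}\right) = \left(11 + 81 + 36\right) \left(157 + \frac{\frac{1}{11} \sqrt{11}}{4}\right) = 128 \left(157 + \frac{\sqrt{11}}{44}\right) = 20096 + \frac{32 \sqrt{11}}{11}$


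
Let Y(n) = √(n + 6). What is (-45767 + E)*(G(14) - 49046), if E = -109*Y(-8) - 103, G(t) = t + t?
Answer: 2248455660 + 5342962*I*√2 ≈ 2.2485e+9 + 7.5561e+6*I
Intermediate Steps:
Y(n) = √(6 + n)
G(t) = 2*t
E = -103 - 109*I*√2 (E = -109*√(6 - 8) - 103 = -109*I*√2 - 103 = -103 - 109*I*√2 ≈ -103.0 - 154.15*I)
(-45767 + E)*(G(14) - 49046) = (-45767 + (-103 - 109*I*√2))*(2*14 - 49046) = (-45870 - 109*I*√2)*(28 - 49046) = (-45870 - 109*I*√2)*(-49018) = 2248455660 + 5342962*I*√2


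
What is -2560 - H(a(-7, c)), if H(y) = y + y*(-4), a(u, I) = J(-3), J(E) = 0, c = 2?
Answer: -2560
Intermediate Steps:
a(u, I) = 0
H(y) = -3*y (H(y) = y - 4*y = -3*y)
-2560 - H(a(-7, c)) = -2560 - (-3)*0 = -2560 - 1*0 = -2560 + 0 = -2560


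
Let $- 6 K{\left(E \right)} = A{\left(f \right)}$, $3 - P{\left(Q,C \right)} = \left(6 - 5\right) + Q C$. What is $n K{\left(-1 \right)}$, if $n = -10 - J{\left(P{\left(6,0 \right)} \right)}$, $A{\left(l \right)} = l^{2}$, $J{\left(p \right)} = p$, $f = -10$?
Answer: $200$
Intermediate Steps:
$P{\left(Q,C \right)} = 2 - C Q$ ($P{\left(Q,C \right)} = 3 - \left(\left(6 - 5\right) + Q C\right) = 3 - \left(1 + C Q\right) = 2 - C Q$)
$K{\left(E \right)} = - \frac{50}{3}$ ($K{\left(E \right)} = - \frac{\left(-10\right)^{2}}{6} = \left(- \frac{1}{6}\right) 100 = - \frac{50}{3}$)
$n = -12$ ($n = -10 - \left(2 - 0 \cdot 6\right) = -10 - \left(2 + 0\right) = -10 - 2 = -12$)
$n K{\left(-1 \right)} = \left(-12\right) \left(- \frac{50}{3}\right) = 200$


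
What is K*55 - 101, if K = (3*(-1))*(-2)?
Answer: 229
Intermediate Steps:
K = 6 (K = -3*(-2) = 6)
K*55 - 101 = 6*55 - 101 = 330 - 101 = 229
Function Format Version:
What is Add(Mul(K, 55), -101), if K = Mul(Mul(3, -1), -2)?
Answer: 229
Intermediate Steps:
K = 6 (K = Mul(-3, -2) = 6)
Add(Mul(K, 55), -101) = Add(Mul(6, 55), -101) = Add(330, -101) = 229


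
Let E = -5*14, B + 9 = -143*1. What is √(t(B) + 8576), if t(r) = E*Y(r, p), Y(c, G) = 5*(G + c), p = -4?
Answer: 2*√15794 ≈ 251.35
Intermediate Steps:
B = -152 (B = -9 - 143*1 = -9 - 143 = -152)
E = -70
Y(c, G) = 5*G + 5*c
t(r) = 1400 - 350*r (t(r) = -70*(5*(-4) + 5*r) = -70*(-20 + 5*r) = 1400 - 350*r)
√(t(B) + 8576) = √((1400 - 350*(-152)) + 8576) = √((1400 + 53200) + 8576) = √(54600 + 8576) = √63176 = 2*√15794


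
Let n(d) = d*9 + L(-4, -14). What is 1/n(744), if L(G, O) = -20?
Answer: 1/6676 ≈ 0.00014979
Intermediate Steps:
n(d) = -20 + 9*d (n(d) = d*9 - 20 = 9*d - 20 = -20 + 9*d)
1/n(744) = 1/(-20 + 9*744) = 1/(-20 + 6696) = 1/6676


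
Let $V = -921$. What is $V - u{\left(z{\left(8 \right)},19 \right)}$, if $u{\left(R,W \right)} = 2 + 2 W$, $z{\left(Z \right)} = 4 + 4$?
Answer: $-961$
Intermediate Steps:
$z{\left(Z \right)} = 8$
$V - u{\left(z{\left(8 \right)},19 \right)} = -921 - \left(2 + 2 \cdot 19\right) = -921 - \left(2 + 38\right) = -921 - 40 = -961$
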